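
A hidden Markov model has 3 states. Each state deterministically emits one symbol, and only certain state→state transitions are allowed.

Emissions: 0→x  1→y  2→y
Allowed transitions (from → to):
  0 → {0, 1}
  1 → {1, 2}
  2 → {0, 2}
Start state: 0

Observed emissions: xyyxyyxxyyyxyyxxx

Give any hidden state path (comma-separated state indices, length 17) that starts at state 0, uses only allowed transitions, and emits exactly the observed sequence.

  0: obs=x cand={0} pick 0 [start]
  1: obs=y cand={1,2} pick 1 [0->1 ok]
  2: obs=y cand={1,2} pick 2 [1->2 ok]
  3: obs=x cand={0} pick 0 [2->0 ok]
  4: obs=y cand={1,2} pick 1 [0->1 ok]
  5: obs=y cand={1,2} pick 2 [1->2 ok]
  6: obs=x cand={0} pick 0 [2->0 ok]
  7: obs=x cand={0} pick 0 [0->0 ok]
  8: obs=y cand={1,2} pick 1 [0->1 ok]
  9: obs=y cand={1,2} pick 1 [1->1 ok]
  10: obs=y cand={1,2} pick 2 [1->2 ok]
  11: obs=x cand={0} pick 0 [2->0 ok]
  12: obs=y cand={1,2} pick 1 [0->1 ok]
  13: obs=y cand={1,2} pick 2 [1->2 ok]
  14: obs=x cand={0} pick 0 [2->0 ok]
  15: obs=x cand={0} pick 0 [0->0 ok]
  16: obs=x cand={0} pick 0 [0->0 ok]

0,1,2,0,1,2,0,0,1,1,2,0,1,2,0,0,0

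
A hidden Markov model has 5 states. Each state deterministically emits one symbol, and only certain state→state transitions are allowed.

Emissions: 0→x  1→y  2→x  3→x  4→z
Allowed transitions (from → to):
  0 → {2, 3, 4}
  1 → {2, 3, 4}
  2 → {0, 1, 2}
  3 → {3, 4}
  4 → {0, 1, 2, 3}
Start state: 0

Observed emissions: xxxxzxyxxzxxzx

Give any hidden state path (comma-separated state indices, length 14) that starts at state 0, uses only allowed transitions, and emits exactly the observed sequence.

0,3,3,3,4,2,1,2,0,4,0,3,4,3

  0: obs=x cand={0,2,3} pick 0 [start]
  1: obs=x cand={0,2,3} pick 3 [0->3 ok]
  2: obs=x cand={0,2,3} pick 3 [3->3 ok]
  3: obs=x cand={0,2,3} pick 3 [3->3 ok]
  4: obs=z cand={4} pick 4 [3->4 ok]
  5: obs=x cand={0,2,3} pick 2 [4->2 ok]
  6: obs=y cand={1} pick 1 [2->1 ok]
  7: obs=x cand={0,2,3} pick 2 [1->2 ok]
  8: obs=x cand={0,2,3} pick 0 [2->0 ok]
  9: obs=z cand={4} pick 4 [0->4 ok]
  10: obs=x cand={0,2,3} pick 0 [4->0 ok]
  11: obs=x cand={0,2,3} pick 3 [0->3 ok]
  12: obs=z cand={4} pick 4 [3->4 ok]
  13: obs=x cand={0,2,3} pick 3 [4->3 ok]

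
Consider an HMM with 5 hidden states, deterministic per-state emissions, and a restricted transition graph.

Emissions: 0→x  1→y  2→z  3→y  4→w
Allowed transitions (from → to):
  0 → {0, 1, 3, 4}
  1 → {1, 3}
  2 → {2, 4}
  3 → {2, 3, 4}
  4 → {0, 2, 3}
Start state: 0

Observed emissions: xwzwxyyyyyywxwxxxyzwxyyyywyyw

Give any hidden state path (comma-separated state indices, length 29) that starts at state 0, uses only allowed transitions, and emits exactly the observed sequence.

0,4,2,4,0,1,1,1,1,3,3,4,0,4,0,0,0,3,2,4,0,1,1,3,3,4,3,3,4

  0: obs=x cand={0} pick 0 [start]
  1: obs=w cand={4} pick 4 [0->4 ok]
  2: obs=z cand={2} pick 2 [4->2 ok]
  3: obs=w cand={4} pick 4 [2->4 ok]
  4: obs=x cand={0} pick 0 [4->0 ok]
  5: obs=y cand={1,3} pick 1 [0->1 ok]
  6: obs=y cand={1,3} pick 1 [1->1 ok]
  7: obs=y cand={1,3} pick 1 [1->1 ok]
  8: obs=y cand={1,3} pick 1 [1->1 ok]
  9: obs=y cand={1,3} pick 3 [1->3 ok]
  10: obs=y cand={1,3} pick 3 [3->3 ok]
  11: obs=w cand={4} pick 4 [3->4 ok]
  12: obs=x cand={0} pick 0 [4->0 ok]
  13: obs=w cand={4} pick 4 [0->4 ok]
  14: obs=x cand={0} pick 0 [4->0 ok]
  15: obs=x cand={0} pick 0 [0->0 ok]
  16: obs=x cand={0} pick 0 [0->0 ok]
  17: obs=y cand={1,3} pick 3 [0->3 ok]
  18: obs=z cand={2} pick 2 [3->2 ok]
  19: obs=w cand={4} pick 4 [2->4 ok]
  20: obs=x cand={0} pick 0 [4->0 ok]
  21: obs=y cand={1,3} pick 1 [0->1 ok]
  22: obs=y cand={1,3} pick 1 [1->1 ok]
  23: obs=y cand={1,3} pick 3 [1->3 ok]
  24: obs=y cand={1,3} pick 3 [3->3 ok]
  25: obs=w cand={4} pick 4 [3->4 ok]
  26: obs=y cand={1,3} pick 3 [4->3 ok]
  27: obs=y cand={1,3} pick 3 [3->3 ok]
  28: obs=w cand={4} pick 4 [3->4 ok]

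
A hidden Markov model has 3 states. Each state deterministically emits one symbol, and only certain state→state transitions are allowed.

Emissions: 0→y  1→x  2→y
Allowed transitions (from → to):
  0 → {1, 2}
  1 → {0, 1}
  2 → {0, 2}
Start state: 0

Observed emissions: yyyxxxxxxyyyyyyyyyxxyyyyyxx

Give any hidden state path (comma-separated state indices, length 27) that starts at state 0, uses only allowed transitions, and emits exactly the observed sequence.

  0: obs=y cand={0,2} pick 0 [start]
  1: obs=y cand={0,2} pick 2 [0->2 ok]
  2: obs=y cand={0,2} pick 0 [2->0 ok]
  3: obs=x cand={1} pick 1 [0->1 ok]
  4: obs=x cand={1} pick 1 [1->1 ok]
  5: obs=x cand={1} pick 1 [1->1 ok]
  6: obs=x cand={1} pick 1 [1->1 ok]
  7: obs=x cand={1} pick 1 [1->1 ok]
  8: obs=x cand={1} pick 1 [1->1 ok]
  9: obs=y cand={0,2} pick 0 [1->0 ok]
  10: obs=y cand={0,2} pick 2 [0->2 ok]
  11: obs=y cand={0,2} pick 2 [2->2 ok]
  12: obs=y cand={0,2} pick 2 [2->2 ok]
  13: obs=y cand={0,2} pick 2 [2->2 ok]
  14: obs=y cand={0,2} pick 2 [2->2 ok]
  15: obs=y cand={0,2} pick 0 [2->0 ok]
  16: obs=y cand={0,2} pick 2 [0->2 ok]
  17: obs=y cand={0,2} pick 0 [2->0 ok]
  18: obs=x cand={1} pick 1 [0->1 ok]
  19: obs=x cand={1} pick 1 [1->1 ok]
  20: obs=y cand={0,2} pick 0 [1->0 ok]
  21: obs=y cand={0,2} pick 2 [0->2 ok]
  22: obs=y cand={0,2} pick 2 [2->2 ok]
  23: obs=y cand={0,2} pick 2 [2->2 ok]
  24: obs=y cand={0,2} pick 0 [2->0 ok]
  25: obs=x cand={1} pick 1 [0->1 ok]
  26: obs=x cand={1} pick 1 [1->1 ok]

0,2,0,1,1,1,1,1,1,0,2,2,2,2,2,0,2,0,1,1,0,2,2,2,0,1,1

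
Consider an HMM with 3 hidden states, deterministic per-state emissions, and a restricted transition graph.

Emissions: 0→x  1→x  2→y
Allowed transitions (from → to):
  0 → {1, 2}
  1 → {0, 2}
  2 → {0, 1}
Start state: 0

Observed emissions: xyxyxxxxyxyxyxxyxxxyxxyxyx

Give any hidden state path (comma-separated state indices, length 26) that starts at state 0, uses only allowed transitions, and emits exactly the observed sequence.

  [0] x  {0,1}  => 0  start
  [1] y  {2}  => 2  0->2 ok
  [2] x  {0,1}  => 0  2->0 ok
  [3] y  {2}  => 2  0->2 ok
  [4] x  {0,1}  => 0  2->0 ok
  [5] x  {0,1}  => 1  0->1 ok
  [6] x  {0,1}  => 0  1->0 ok
  [7] x  {0,1}  => 1  0->1 ok
  [8] y  {2}  => 2  1->2 ok
  [9] x  {0,1}  => 0  2->0 ok
  [10] y  {2}  => 2  0->2 ok
  [11] x  {0,1}  => 0  2->0 ok
  [12] y  {2}  => 2  0->2 ok
  [13] x  {0,1}  => 0  2->0 ok
  [14] x  {0,1}  => 1  0->1 ok
  [15] y  {2}  => 2  1->2 ok
  [16] x  {0,1}  => 0  2->0 ok
  [17] x  {0,1}  => 1  0->1 ok
  [18] x  {0,1}  => 0  1->0 ok
  [19] y  {2}  => 2  0->2 ok
  [20] x  {0,1}  => 1  2->1 ok
  [21] x  {0,1}  => 0  1->0 ok
  [22] y  {2}  => 2  0->2 ok
  [23] x  {0,1}  => 0  2->0 ok
  [24] y  {2}  => 2  0->2 ok
  [25] x  {0,1}  => 0  2->0 ok

0,2,0,2,0,1,0,1,2,0,2,0,2,0,1,2,0,1,0,2,1,0,2,0,2,0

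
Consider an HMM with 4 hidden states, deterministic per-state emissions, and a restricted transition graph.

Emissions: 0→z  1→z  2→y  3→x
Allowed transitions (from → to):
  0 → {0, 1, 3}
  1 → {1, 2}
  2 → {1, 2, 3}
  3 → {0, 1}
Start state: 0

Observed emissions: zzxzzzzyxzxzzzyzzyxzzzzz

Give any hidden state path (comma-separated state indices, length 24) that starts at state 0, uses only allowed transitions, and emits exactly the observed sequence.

  0: obs=z cand={0,1} pick 0 [start]
  1: obs=z cand={0,1} pick 0 [0->0 ok]
  2: obs=x cand={3} pick 3 [0->3 ok]
  3: obs=z cand={0,1} pick 1 [3->1 ok]
  4: obs=z cand={0,1} pick 1 [1->1 ok]
  5: obs=z cand={0,1} pick 1 [1->1 ok]
  6: obs=z cand={0,1} pick 1 [1->1 ok]
  7: obs=y cand={2} pick 2 [1->2 ok]
  8: obs=x cand={3} pick 3 [2->3 ok]
  9: obs=z cand={0,1} pick 0 [3->0 ok]
  10: obs=x cand={3} pick 3 [0->3 ok]
  11: obs=z cand={0,1} pick 0 [3->0 ok]
  12: obs=z cand={0,1} pick 0 [0->0 ok]
  13: obs=z cand={0,1} pick 1 [0->1 ok]
  14: obs=y cand={2} pick 2 [1->2 ok]
  15: obs=z cand={0,1} pick 1 [2->1 ok]
  16: obs=z cand={0,1} pick 1 [1->1 ok]
  17: obs=y cand={2} pick 2 [1->2 ok]
  18: obs=x cand={3} pick 3 [2->3 ok]
  19: obs=z cand={0,1} pick 0 [3->0 ok]
  20: obs=z cand={0,1} pick 1 [0->1 ok]
  21: obs=z cand={0,1} pick 1 [1->1 ok]
  22: obs=z cand={0,1} pick 1 [1->1 ok]
  23: obs=z cand={0,1} pick 1 [1->1 ok]

0,0,3,1,1,1,1,2,3,0,3,0,0,1,2,1,1,2,3,0,1,1,1,1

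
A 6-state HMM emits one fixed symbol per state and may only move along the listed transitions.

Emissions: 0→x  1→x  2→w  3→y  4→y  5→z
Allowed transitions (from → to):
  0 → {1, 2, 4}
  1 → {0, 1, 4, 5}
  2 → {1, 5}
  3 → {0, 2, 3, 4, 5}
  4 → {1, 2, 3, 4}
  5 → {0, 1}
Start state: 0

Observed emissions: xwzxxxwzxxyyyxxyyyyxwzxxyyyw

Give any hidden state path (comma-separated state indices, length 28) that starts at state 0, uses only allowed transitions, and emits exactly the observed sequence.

0,2,5,0,1,0,2,5,1,0,4,4,4,1,0,4,3,4,3,0,2,5,1,0,4,3,4,2

  0: obs=x cand={0,1} pick 0 [start]
  1: obs=w cand={2} pick 2 [0->2 ok]
  2: obs=z cand={5} pick 5 [2->5 ok]
  3: obs=x cand={0,1} pick 0 [5->0 ok]
  4: obs=x cand={0,1} pick 1 [0->1 ok]
  5: obs=x cand={0,1} pick 0 [1->0 ok]
  6: obs=w cand={2} pick 2 [0->2 ok]
  7: obs=z cand={5} pick 5 [2->5 ok]
  8: obs=x cand={0,1} pick 1 [5->1 ok]
  9: obs=x cand={0,1} pick 0 [1->0 ok]
  10: obs=y cand={3,4} pick 4 [0->4 ok]
  11: obs=y cand={3,4} pick 4 [4->4 ok]
  12: obs=y cand={3,4} pick 4 [4->4 ok]
  13: obs=x cand={0,1} pick 1 [4->1 ok]
  14: obs=x cand={0,1} pick 0 [1->0 ok]
  15: obs=y cand={3,4} pick 4 [0->4 ok]
  16: obs=y cand={3,4} pick 3 [4->3 ok]
  17: obs=y cand={3,4} pick 4 [3->4 ok]
  18: obs=y cand={3,4} pick 3 [4->3 ok]
  19: obs=x cand={0,1} pick 0 [3->0 ok]
  20: obs=w cand={2} pick 2 [0->2 ok]
  21: obs=z cand={5} pick 5 [2->5 ok]
  22: obs=x cand={0,1} pick 1 [5->1 ok]
  23: obs=x cand={0,1} pick 0 [1->0 ok]
  24: obs=y cand={3,4} pick 4 [0->4 ok]
  25: obs=y cand={3,4} pick 3 [4->3 ok]
  26: obs=y cand={3,4} pick 4 [3->4 ok]
  27: obs=w cand={2} pick 2 [4->2 ok]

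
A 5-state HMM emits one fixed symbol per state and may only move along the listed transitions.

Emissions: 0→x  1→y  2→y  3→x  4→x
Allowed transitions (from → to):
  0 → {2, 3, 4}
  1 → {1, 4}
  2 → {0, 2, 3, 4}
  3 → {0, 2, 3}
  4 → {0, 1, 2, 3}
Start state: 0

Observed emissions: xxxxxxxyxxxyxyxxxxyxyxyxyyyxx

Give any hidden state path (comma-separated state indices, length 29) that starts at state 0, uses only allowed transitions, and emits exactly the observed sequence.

  [0] x  {0,3,4}  => 0  start
  [1] x  {0,3,4}  => 4  0->4 ok
  [2] x  {0,3,4}  => 3  4->3 ok
  [3] x  {0,3,4}  => 3  3->3 ok
  [4] x  {0,3,4}  => 0  3->0 ok
  [5] x  {0,3,4}  => 3  0->3 ok
  [6] x  {0,3,4}  => 3  3->3 ok
  [7] y  {1,2}  => 2  3->2 ok
  [8] x  {0,3,4}  => 3  2->3 ok
  [9] x  {0,3,4}  => 0  3->0 ok
  [10] x  {0,3,4}  => 4  0->4 ok
  [11] y  {1,2}  => 2  4->2 ok
  [12] x  {0,3,4}  => 0  2->0 ok
  [13] y  {1,2}  => 2  0->2 ok
  [14] x  {0,3,4}  => 4  2->4 ok
  [15] x  {0,3,4}  => 3  4->3 ok
  [16] x  {0,3,4}  => 3  3->3 ok
  [17] x  {0,3,4}  => 3  3->3 ok
  [18] y  {1,2}  => 2  3->2 ok
  [19] x  {0,3,4}  => 4  2->4 ok
  [20] y  {1,2}  => 1  4->1 ok
  [21] x  {0,3,4}  => 4  1->4 ok
  [22] y  {1,2}  => 2  4->2 ok
  [23] x  {0,3,4}  => 0  2->0 ok
  [24] y  {1,2}  => 2  0->2 ok
  [25] y  {1,2}  => 2  2->2 ok
  [26] y  {1,2}  => 2  2->2 ok
  [27] x  {0,3,4}  => 0  2->0 ok
  [28] x  {0,3,4}  => 4  0->4 ok

0,4,3,3,0,3,3,2,3,0,4,2,0,2,4,3,3,3,2,4,1,4,2,0,2,2,2,0,4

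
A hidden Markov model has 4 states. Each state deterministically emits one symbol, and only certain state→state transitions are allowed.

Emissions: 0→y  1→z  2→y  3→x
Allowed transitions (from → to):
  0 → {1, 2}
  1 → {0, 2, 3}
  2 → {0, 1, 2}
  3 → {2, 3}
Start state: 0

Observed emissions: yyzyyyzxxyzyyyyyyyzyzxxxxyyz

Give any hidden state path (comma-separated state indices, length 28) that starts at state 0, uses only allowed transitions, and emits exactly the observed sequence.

0,2,1,2,2,2,1,3,3,2,1,0,2,0,2,0,2,0,1,0,1,3,3,3,3,2,0,1

  [0] y  {0,2}  => 0  start
  [1] y  {0,2}  => 2  0->2 ok
  [2] z  {1}  => 1  2->1 ok
  [3] y  {0,2}  => 2  1->2 ok
  [4] y  {0,2}  => 2  2->2 ok
  [5] y  {0,2}  => 2  2->2 ok
  [6] z  {1}  => 1  2->1 ok
  [7] x  {3}  => 3  1->3 ok
  [8] x  {3}  => 3  3->3 ok
  [9] y  {0,2}  => 2  3->2 ok
  [10] z  {1}  => 1  2->1 ok
  [11] y  {0,2}  => 0  1->0 ok
  [12] y  {0,2}  => 2  0->2 ok
  [13] y  {0,2}  => 0  2->0 ok
  [14] y  {0,2}  => 2  0->2 ok
  [15] y  {0,2}  => 0  2->0 ok
  [16] y  {0,2}  => 2  0->2 ok
  [17] y  {0,2}  => 0  2->0 ok
  [18] z  {1}  => 1  0->1 ok
  [19] y  {0,2}  => 0  1->0 ok
  [20] z  {1}  => 1  0->1 ok
  [21] x  {3}  => 3  1->3 ok
  [22] x  {3}  => 3  3->3 ok
  [23] x  {3}  => 3  3->3 ok
  [24] x  {3}  => 3  3->3 ok
  [25] y  {0,2}  => 2  3->2 ok
  [26] y  {0,2}  => 0  2->0 ok
  [27] z  {1}  => 1  0->1 ok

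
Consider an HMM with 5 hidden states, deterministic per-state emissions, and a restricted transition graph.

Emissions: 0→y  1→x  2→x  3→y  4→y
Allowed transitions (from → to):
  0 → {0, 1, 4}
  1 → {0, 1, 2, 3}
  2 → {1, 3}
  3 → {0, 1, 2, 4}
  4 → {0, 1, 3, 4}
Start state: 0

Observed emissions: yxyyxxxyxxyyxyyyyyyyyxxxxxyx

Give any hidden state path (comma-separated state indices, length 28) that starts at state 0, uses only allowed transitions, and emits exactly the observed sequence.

0,1,0,0,1,2,1,3,1,2,3,4,1,0,4,4,3,4,3,4,3,2,1,1,1,2,3,1

  0: obs=y cand={0,3,4} pick 0 [start]
  1: obs=x cand={1,2} pick 1 [0->1 ok]
  2: obs=y cand={0,3,4} pick 0 [1->0 ok]
  3: obs=y cand={0,3,4} pick 0 [0->0 ok]
  4: obs=x cand={1,2} pick 1 [0->1 ok]
  5: obs=x cand={1,2} pick 2 [1->2 ok]
  6: obs=x cand={1,2} pick 1 [2->1 ok]
  7: obs=y cand={0,3,4} pick 3 [1->3 ok]
  8: obs=x cand={1,2} pick 1 [3->1 ok]
  9: obs=x cand={1,2} pick 2 [1->2 ok]
  10: obs=y cand={0,3,4} pick 3 [2->3 ok]
  11: obs=y cand={0,3,4} pick 4 [3->4 ok]
  12: obs=x cand={1,2} pick 1 [4->1 ok]
  13: obs=y cand={0,3,4} pick 0 [1->0 ok]
  14: obs=y cand={0,3,4} pick 4 [0->4 ok]
  15: obs=y cand={0,3,4} pick 4 [4->4 ok]
  16: obs=y cand={0,3,4} pick 3 [4->3 ok]
  17: obs=y cand={0,3,4} pick 4 [3->4 ok]
  18: obs=y cand={0,3,4} pick 3 [4->3 ok]
  19: obs=y cand={0,3,4} pick 4 [3->4 ok]
  20: obs=y cand={0,3,4} pick 3 [4->3 ok]
  21: obs=x cand={1,2} pick 2 [3->2 ok]
  22: obs=x cand={1,2} pick 1 [2->1 ok]
  23: obs=x cand={1,2} pick 1 [1->1 ok]
  24: obs=x cand={1,2} pick 1 [1->1 ok]
  25: obs=x cand={1,2} pick 2 [1->2 ok]
  26: obs=y cand={0,3,4} pick 3 [2->3 ok]
  27: obs=x cand={1,2} pick 1 [3->1 ok]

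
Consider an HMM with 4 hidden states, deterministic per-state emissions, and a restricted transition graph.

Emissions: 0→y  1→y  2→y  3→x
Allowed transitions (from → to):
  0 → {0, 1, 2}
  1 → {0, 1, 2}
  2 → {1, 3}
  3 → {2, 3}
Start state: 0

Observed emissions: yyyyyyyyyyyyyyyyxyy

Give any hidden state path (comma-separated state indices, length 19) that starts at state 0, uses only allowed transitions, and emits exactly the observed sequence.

0,0,2,1,1,0,0,0,0,1,1,2,1,1,0,2,3,2,1

  [0] y  {0,1,2}  => 0  start
  [1] y  {0,1,2}  => 0  0->0 ok
  [2] y  {0,1,2}  => 2  0->2 ok
  [3] y  {0,1,2}  => 1  2->1 ok
  [4] y  {0,1,2}  => 1  1->1 ok
  [5] y  {0,1,2}  => 0  1->0 ok
  [6] y  {0,1,2}  => 0  0->0 ok
  [7] y  {0,1,2}  => 0  0->0 ok
  [8] y  {0,1,2}  => 0  0->0 ok
  [9] y  {0,1,2}  => 1  0->1 ok
  [10] y  {0,1,2}  => 1  1->1 ok
  [11] y  {0,1,2}  => 2  1->2 ok
  [12] y  {0,1,2}  => 1  2->1 ok
  [13] y  {0,1,2}  => 1  1->1 ok
  [14] y  {0,1,2}  => 0  1->0 ok
  [15] y  {0,1,2}  => 2  0->2 ok
  [16] x  {3}  => 3  2->3 ok
  [17] y  {0,1,2}  => 2  3->2 ok
  [18] y  {0,1,2}  => 1  2->1 ok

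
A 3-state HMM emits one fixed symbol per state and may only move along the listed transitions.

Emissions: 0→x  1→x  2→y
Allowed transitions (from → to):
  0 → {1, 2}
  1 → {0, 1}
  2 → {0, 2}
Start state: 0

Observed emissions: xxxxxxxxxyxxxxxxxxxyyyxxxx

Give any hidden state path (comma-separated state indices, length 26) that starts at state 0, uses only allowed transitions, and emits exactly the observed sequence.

  pos 0: x in {0,1}, choose 0; start
  pos 1: x in {0,1}, choose 1; 0->1 ok
  pos 2: x in {0,1}, choose 0; 1->0 ok
  pos 3: x in {0,1}, choose 1; 0->1 ok
  pos 4: x in {0,1}, choose 1; 1->1 ok
  pos 5: x in {0,1}, choose 1; 1->1 ok
  pos 6: x in {0,1}, choose 0; 1->0 ok
  pos 7: x in {0,1}, choose 1; 0->1 ok
  pos 8: x in {0,1}, choose 0; 1->0 ok
  pos 9: y in {2}, choose 2; 0->2 ok
  pos 10: x in {0,1}, choose 0; 2->0 ok
  pos 11: x in {0,1}, choose 1; 0->1 ok
  pos 12: x in {0,1}, choose 1; 1->1 ok
  pos 13: x in {0,1}, choose 1; 1->1 ok
  pos 14: x in {0,1}, choose 0; 1->0 ok
  pos 15: x in {0,1}, choose 1; 0->1 ok
  pos 16: x in {0,1}, choose 0; 1->0 ok
  pos 17: x in {0,1}, choose 1; 0->1 ok
  pos 18: x in {0,1}, choose 0; 1->0 ok
  pos 19: y in {2}, choose 2; 0->2 ok
  pos 20: y in {2}, choose 2; 2->2 ok
  pos 21: y in {2}, choose 2; 2->2 ok
  pos 22: x in {0,1}, choose 0; 2->0 ok
  pos 23: x in {0,1}, choose 1; 0->1 ok
  pos 24: x in {0,1}, choose 1; 1->1 ok
  pos 25: x in {0,1}, choose 1; 1->1 ok

0,1,0,1,1,1,0,1,0,2,0,1,1,1,0,1,0,1,0,2,2,2,0,1,1,1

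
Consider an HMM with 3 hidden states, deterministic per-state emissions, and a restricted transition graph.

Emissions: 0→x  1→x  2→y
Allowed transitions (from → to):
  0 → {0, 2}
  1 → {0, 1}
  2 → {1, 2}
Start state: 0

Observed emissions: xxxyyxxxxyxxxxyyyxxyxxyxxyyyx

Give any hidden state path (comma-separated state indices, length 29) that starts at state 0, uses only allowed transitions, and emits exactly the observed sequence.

  t0 'x' -> {0,1}, take 0 (start)
  t1 'x' -> {0,1}, take 0 (0->0 ok)
  t2 'x' -> {0,1}, take 0 (0->0 ok)
  t3 'y' -> {2}, take 2 (0->2 ok)
  t4 'y' -> {2}, take 2 (2->2 ok)
  t5 'x' -> {0,1}, take 1 (2->1 ok)
  t6 'x' -> {0,1}, take 1 (1->1 ok)
  t7 'x' -> {0,1}, take 1 (1->1 ok)
  t8 'x' -> {0,1}, take 0 (1->0 ok)
  t9 'y' -> {2}, take 2 (0->2 ok)
  t10 'x' -> {0,1}, take 1 (2->1 ok)
  t11 'x' -> {0,1}, take 1 (1->1 ok)
  t12 'x' -> {0,1}, take 1 (1->1 ok)
  t13 'x' -> {0,1}, take 0 (1->0 ok)
  t14 'y' -> {2}, take 2 (0->2 ok)
  t15 'y' -> {2}, take 2 (2->2 ok)
  t16 'y' -> {2}, take 2 (2->2 ok)
  t17 'x' -> {0,1}, take 1 (2->1 ok)
  t18 'x' -> {0,1}, take 0 (1->0 ok)
  t19 'y' -> {2}, take 2 (0->2 ok)
  t20 'x' -> {0,1}, take 1 (2->1 ok)
  t21 'x' -> {0,1}, take 0 (1->0 ok)
  t22 'y' -> {2}, take 2 (0->2 ok)
  t23 'x' -> {0,1}, take 1 (2->1 ok)
  t24 'x' -> {0,1}, take 0 (1->0 ok)
  t25 'y' -> {2}, take 2 (0->2 ok)
  t26 'y' -> {2}, take 2 (2->2 ok)
  t27 'y' -> {2}, take 2 (2->2 ok)
  t28 'x' -> {0,1}, take 1 (2->1 ok)

0,0,0,2,2,1,1,1,0,2,1,1,1,0,2,2,2,1,0,2,1,0,2,1,0,2,2,2,1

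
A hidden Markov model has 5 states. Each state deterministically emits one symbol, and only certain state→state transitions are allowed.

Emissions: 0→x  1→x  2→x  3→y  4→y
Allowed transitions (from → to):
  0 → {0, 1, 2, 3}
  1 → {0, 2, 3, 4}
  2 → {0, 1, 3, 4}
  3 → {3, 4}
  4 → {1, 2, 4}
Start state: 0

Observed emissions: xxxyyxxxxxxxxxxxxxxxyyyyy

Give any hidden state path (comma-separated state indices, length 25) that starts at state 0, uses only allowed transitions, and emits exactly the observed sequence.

0,2,1,3,4,1,2,1,0,1,2,1,2,0,0,2,0,2,1,2,3,3,3,3,3

  t0 'x' -> {0,1,2}, take 0 (start)
  t1 'x' -> {0,1,2}, take 2 (0->2 ok)
  t2 'x' -> {0,1,2}, take 1 (2->1 ok)
  t3 'y' -> {3,4}, take 3 (1->3 ok)
  t4 'y' -> {3,4}, take 4 (3->4 ok)
  t5 'x' -> {0,1,2}, take 1 (4->1 ok)
  t6 'x' -> {0,1,2}, take 2 (1->2 ok)
  t7 'x' -> {0,1,2}, take 1 (2->1 ok)
  t8 'x' -> {0,1,2}, take 0 (1->0 ok)
  t9 'x' -> {0,1,2}, take 1 (0->1 ok)
  t10 'x' -> {0,1,2}, take 2 (1->2 ok)
  t11 'x' -> {0,1,2}, take 1 (2->1 ok)
  t12 'x' -> {0,1,2}, take 2 (1->2 ok)
  t13 'x' -> {0,1,2}, take 0 (2->0 ok)
  t14 'x' -> {0,1,2}, take 0 (0->0 ok)
  t15 'x' -> {0,1,2}, take 2 (0->2 ok)
  t16 'x' -> {0,1,2}, take 0 (2->0 ok)
  t17 'x' -> {0,1,2}, take 2 (0->2 ok)
  t18 'x' -> {0,1,2}, take 1 (2->1 ok)
  t19 'x' -> {0,1,2}, take 2 (1->2 ok)
  t20 'y' -> {3,4}, take 3 (2->3 ok)
  t21 'y' -> {3,4}, take 3 (3->3 ok)
  t22 'y' -> {3,4}, take 3 (3->3 ok)
  t23 'y' -> {3,4}, take 3 (3->3 ok)
  t24 'y' -> {3,4}, take 3 (3->3 ok)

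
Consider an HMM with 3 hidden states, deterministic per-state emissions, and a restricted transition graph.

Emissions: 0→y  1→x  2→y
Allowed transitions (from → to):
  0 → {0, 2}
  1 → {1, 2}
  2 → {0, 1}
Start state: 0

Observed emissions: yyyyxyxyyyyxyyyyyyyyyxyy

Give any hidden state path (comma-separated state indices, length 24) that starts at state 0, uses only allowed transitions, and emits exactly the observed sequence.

0,0,0,2,1,2,1,2,0,0,2,1,2,0,0,0,2,0,0,0,2,1,2,0

  t0 'y' -> {0,2}, take 0 (start)
  t1 'y' -> {0,2}, take 0 (0->0 ok)
  t2 'y' -> {0,2}, take 0 (0->0 ok)
  t3 'y' -> {0,2}, take 2 (0->2 ok)
  t4 'x' -> {1}, take 1 (2->1 ok)
  t5 'y' -> {0,2}, take 2 (1->2 ok)
  t6 'x' -> {1}, take 1 (2->1 ok)
  t7 'y' -> {0,2}, take 2 (1->2 ok)
  t8 'y' -> {0,2}, take 0 (2->0 ok)
  t9 'y' -> {0,2}, take 0 (0->0 ok)
  t10 'y' -> {0,2}, take 2 (0->2 ok)
  t11 'x' -> {1}, take 1 (2->1 ok)
  t12 'y' -> {0,2}, take 2 (1->2 ok)
  t13 'y' -> {0,2}, take 0 (2->0 ok)
  t14 'y' -> {0,2}, take 0 (0->0 ok)
  t15 'y' -> {0,2}, take 0 (0->0 ok)
  t16 'y' -> {0,2}, take 2 (0->2 ok)
  t17 'y' -> {0,2}, take 0 (2->0 ok)
  t18 'y' -> {0,2}, take 0 (0->0 ok)
  t19 'y' -> {0,2}, take 0 (0->0 ok)
  t20 'y' -> {0,2}, take 2 (0->2 ok)
  t21 'x' -> {1}, take 1 (2->1 ok)
  t22 'y' -> {0,2}, take 2 (1->2 ok)
  t23 'y' -> {0,2}, take 0 (2->0 ok)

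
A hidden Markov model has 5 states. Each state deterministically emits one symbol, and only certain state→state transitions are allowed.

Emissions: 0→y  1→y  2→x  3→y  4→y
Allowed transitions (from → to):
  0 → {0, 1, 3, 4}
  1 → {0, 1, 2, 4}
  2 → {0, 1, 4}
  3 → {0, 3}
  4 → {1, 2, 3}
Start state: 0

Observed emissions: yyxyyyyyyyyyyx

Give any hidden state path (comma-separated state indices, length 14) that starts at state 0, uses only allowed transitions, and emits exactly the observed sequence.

0,4,2,1,0,4,1,1,4,1,0,1,1,2

  t0 'y' -> {0,1,3,4}, take 0 (start)
  t1 'y' -> {0,1,3,4}, take 4 (0->4 ok)
  t2 'x' -> {2}, take 2 (4->2 ok)
  t3 'y' -> {0,1,3,4}, take 1 (2->1 ok)
  t4 'y' -> {0,1,3,4}, take 0 (1->0 ok)
  t5 'y' -> {0,1,3,4}, take 4 (0->4 ok)
  t6 'y' -> {0,1,3,4}, take 1 (4->1 ok)
  t7 'y' -> {0,1,3,4}, take 1 (1->1 ok)
  t8 'y' -> {0,1,3,4}, take 4 (1->4 ok)
  t9 'y' -> {0,1,3,4}, take 1 (4->1 ok)
  t10 'y' -> {0,1,3,4}, take 0 (1->0 ok)
  t11 'y' -> {0,1,3,4}, take 1 (0->1 ok)
  t12 'y' -> {0,1,3,4}, take 1 (1->1 ok)
  t13 'x' -> {2}, take 2 (1->2 ok)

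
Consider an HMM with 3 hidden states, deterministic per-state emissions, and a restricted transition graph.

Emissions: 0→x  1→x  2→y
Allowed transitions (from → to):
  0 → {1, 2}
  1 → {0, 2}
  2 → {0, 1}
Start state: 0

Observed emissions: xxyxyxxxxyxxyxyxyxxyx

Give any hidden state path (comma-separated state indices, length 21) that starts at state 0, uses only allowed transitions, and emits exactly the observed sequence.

0,1,2,1,2,1,0,1,0,2,0,1,2,0,2,1,2,1,0,2,1

  t0 'x' -> {0,1}, take 0 (start)
  t1 'x' -> {0,1}, take 1 (0->1 ok)
  t2 'y' -> {2}, take 2 (1->2 ok)
  t3 'x' -> {0,1}, take 1 (2->1 ok)
  t4 'y' -> {2}, take 2 (1->2 ok)
  t5 'x' -> {0,1}, take 1 (2->1 ok)
  t6 'x' -> {0,1}, take 0 (1->0 ok)
  t7 'x' -> {0,1}, take 1 (0->1 ok)
  t8 'x' -> {0,1}, take 0 (1->0 ok)
  t9 'y' -> {2}, take 2 (0->2 ok)
  t10 'x' -> {0,1}, take 0 (2->0 ok)
  t11 'x' -> {0,1}, take 1 (0->1 ok)
  t12 'y' -> {2}, take 2 (1->2 ok)
  t13 'x' -> {0,1}, take 0 (2->0 ok)
  t14 'y' -> {2}, take 2 (0->2 ok)
  t15 'x' -> {0,1}, take 1 (2->1 ok)
  t16 'y' -> {2}, take 2 (1->2 ok)
  t17 'x' -> {0,1}, take 1 (2->1 ok)
  t18 'x' -> {0,1}, take 0 (1->0 ok)
  t19 'y' -> {2}, take 2 (0->2 ok)
  t20 'x' -> {0,1}, take 1 (2->1 ok)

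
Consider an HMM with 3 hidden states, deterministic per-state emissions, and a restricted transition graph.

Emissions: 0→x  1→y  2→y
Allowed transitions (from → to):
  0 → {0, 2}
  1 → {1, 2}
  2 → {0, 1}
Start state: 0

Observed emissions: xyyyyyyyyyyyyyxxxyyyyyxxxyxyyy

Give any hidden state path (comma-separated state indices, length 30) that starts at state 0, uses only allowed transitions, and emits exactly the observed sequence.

0,2,1,1,1,1,1,1,1,1,2,1,1,2,0,0,0,2,1,1,1,2,0,0,0,2,0,2,1,2

  t0 'x' -> {0}, take 0 (start)
  t1 'y' -> {1,2}, take 2 (0->2 ok)
  t2 'y' -> {1,2}, take 1 (2->1 ok)
  t3 'y' -> {1,2}, take 1 (1->1 ok)
  t4 'y' -> {1,2}, take 1 (1->1 ok)
  t5 'y' -> {1,2}, take 1 (1->1 ok)
  t6 'y' -> {1,2}, take 1 (1->1 ok)
  t7 'y' -> {1,2}, take 1 (1->1 ok)
  t8 'y' -> {1,2}, take 1 (1->1 ok)
  t9 'y' -> {1,2}, take 1 (1->1 ok)
  t10 'y' -> {1,2}, take 2 (1->2 ok)
  t11 'y' -> {1,2}, take 1 (2->1 ok)
  t12 'y' -> {1,2}, take 1 (1->1 ok)
  t13 'y' -> {1,2}, take 2 (1->2 ok)
  t14 'x' -> {0}, take 0 (2->0 ok)
  t15 'x' -> {0}, take 0 (0->0 ok)
  t16 'x' -> {0}, take 0 (0->0 ok)
  t17 'y' -> {1,2}, take 2 (0->2 ok)
  t18 'y' -> {1,2}, take 1 (2->1 ok)
  t19 'y' -> {1,2}, take 1 (1->1 ok)
  t20 'y' -> {1,2}, take 1 (1->1 ok)
  t21 'y' -> {1,2}, take 2 (1->2 ok)
  t22 'x' -> {0}, take 0 (2->0 ok)
  t23 'x' -> {0}, take 0 (0->0 ok)
  t24 'x' -> {0}, take 0 (0->0 ok)
  t25 'y' -> {1,2}, take 2 (0->2 ok)
  t26 'x' -> {0}, take 0 (2->0 ok)
  t27 'y' -> {1,2}, take 2 (0->2 ok)
  t28 'y' -> {1,2}, take 1 (2->1 ok)
  t29 'y' -> {1,2}, take 2 (1->2 ok)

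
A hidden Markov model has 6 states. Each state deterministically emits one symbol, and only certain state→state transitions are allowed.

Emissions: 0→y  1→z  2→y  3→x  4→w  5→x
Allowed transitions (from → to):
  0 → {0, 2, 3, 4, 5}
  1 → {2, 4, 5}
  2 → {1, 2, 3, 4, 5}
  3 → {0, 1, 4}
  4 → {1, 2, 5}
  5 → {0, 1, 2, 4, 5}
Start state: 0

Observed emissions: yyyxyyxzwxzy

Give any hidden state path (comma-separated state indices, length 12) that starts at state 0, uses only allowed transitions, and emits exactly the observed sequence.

0,0,0,5,0,2,5,1,4,5,1,2

  [0] y  {0,2}  => 0  start
  [1] y  {0,2}  => 0  0->0 ok
  [2] y  {0,2}  => 0  0->0 ok
  [3] x  {3,5}  => 5  0->5 ok
  [4] y  {0,2}  => 0  5->0 ok
  [5] y  {0,2}  => 2  0->2 ok
  [6] x  {3,5}  => 5  2->5 ok
  [7] z  {1}  => 1  5->1 ok
  [8] w  {4}  => 4  1->4 ok
  [9] x  {3,5}  => 5  4->5 ok
  [10] z  {1}  => 1  5->1 ok
  [11] y  {0,2}  => 2  1->2 ok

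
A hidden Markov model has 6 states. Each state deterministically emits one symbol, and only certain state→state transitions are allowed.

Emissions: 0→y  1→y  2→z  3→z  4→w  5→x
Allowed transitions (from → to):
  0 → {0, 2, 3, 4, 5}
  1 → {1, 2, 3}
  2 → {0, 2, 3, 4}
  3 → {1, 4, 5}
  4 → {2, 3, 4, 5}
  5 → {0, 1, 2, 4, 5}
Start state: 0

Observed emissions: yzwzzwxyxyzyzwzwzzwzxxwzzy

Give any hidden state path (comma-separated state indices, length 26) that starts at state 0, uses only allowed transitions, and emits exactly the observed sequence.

  pos 0: y in {0,1}, choose 0; start
  pos 1: z in {2,3}, choose 3; 0->3 ok
  pos 2: w in {4}, choose 4; 3->4 ok
  pos 3: z in {2,3}, choose 2; 4->2 ok
  pos 4: z in {2,3}, choose 2; 2->2 ok
  pos 5: w in {4}, choose 4; 2->4 ok
  pos 6: x in {5}, choose 5; 4->5 ok
  pos 7: y in {0,1}, choose 0; 5->0 ok
  pos 8: x in {5}, choose 5; 0->5 ok
  pos 9: y in {0,1}, choose 1; 5->1 ok
  pos 10: z in {2,3}, choose 3; 1->3 ok
  pos 11: y in {0,1}, choose 1; 3->1 ok
  pos 12: z in {2,3}, choose 2; 1->2 ok
  pos 13: w in {4}, choose 4; 2->4 ok
  pos 14: z in {2,3}, choose 2; 4->2 ok
  pos 15: w in {4}, choose 4; 2->4 ok
  pos 16: z in {2,3}, choose 2; 4->2 ok
  pos 17: z in {2,3}, choose 3; 2->3 ok
  pos 18: w in {4}, choose 4; 3->4 ok
  pos 19: z in {2,3}, choose 3; 4->3 ok
  pos 20: x in {5}, choose 5; 3->5 ok
  pos 21: x in {5}, choose 5; 5->5 ok
  pos 22: w in {4}, choose 4; 5->4 ok
  pos 23: z in {2,3}, choose 2; 4->2 ok
  pos 24: z in {2,3}, choose 2; 2->2 ok
  pos 25: y in {0,1}, choose 0; 2->0 ok

0,3,4,2,2,4,5,0,5,1,3,1,2,4,2,4,2,3,4,3,5,5,4,2,2,0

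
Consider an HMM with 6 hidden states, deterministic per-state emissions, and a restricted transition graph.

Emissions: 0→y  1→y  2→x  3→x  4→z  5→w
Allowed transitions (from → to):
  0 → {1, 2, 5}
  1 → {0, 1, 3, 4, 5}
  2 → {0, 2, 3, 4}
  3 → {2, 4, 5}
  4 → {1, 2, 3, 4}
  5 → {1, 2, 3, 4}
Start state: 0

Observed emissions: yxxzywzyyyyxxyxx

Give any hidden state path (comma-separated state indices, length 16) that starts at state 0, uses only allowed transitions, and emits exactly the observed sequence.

0,2,3,4,1,5,4,1,1,1,1,3,2,0,2,2

  t0 'y' -> {0,1}, take 0 (start)
  t1 'x' -> {2,3}, take 2 (0->2 ok)
  t2 'x' -> {2,3}, take 3 (2->3 ok)
  t3 'z' -> {4}, take 4 (3->4 ok)
  t4 'y' -> {0,1}, take 1 (4->1 ok)
  t5 'w' -> {5}, take 5 (1->5 ok)
  t6 'z' -> {4}, take 4 (5->4 ok)
  t7 'y' -> {0,1}, take 1 (4->1 ok)
  t8 'y' -> {0,1}, take 1 (1->1 ok)
  t9 'y' -> {0,1}, take 1 (1->1 ok)
  t10 'y' -> {0,1}, take 1 (1->1 ok)
  t11 'x' -> {2,3}, take 3 (1->3 ok)
  t12 'x' -> {2,3}, take 2 (3->2 ok)
  t13 'y' -> {0,1}, take 0 (2->0 ok)
  t14 'x' -> {2,3}, take 2 (0->2 ok)
  t15 'x' -> {2,3}, take 2 (2->2 ok)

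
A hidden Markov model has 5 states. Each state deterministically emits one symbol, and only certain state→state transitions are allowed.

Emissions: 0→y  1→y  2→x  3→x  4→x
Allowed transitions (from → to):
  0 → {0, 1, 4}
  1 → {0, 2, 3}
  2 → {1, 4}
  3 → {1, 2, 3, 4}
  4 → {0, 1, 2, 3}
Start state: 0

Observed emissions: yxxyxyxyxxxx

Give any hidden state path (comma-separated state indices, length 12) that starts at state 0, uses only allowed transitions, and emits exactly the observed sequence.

  0: obs=y cand={0,1} pick 0 [start]
  1: obs=x cand={2,3,4} pick 4 [0->4 ok]
  2: obs=x cand={2,3,4} pick 2 [4->2 ok]
  3: obs=y cand={0,1} pick 1 [2->1 ok]
  4: obs=x cand={2,3,4} pick 2 [1->2 ok]
  5: obs=y cand={0,1} pick 1 [2->1 ok]
  6: obs=x cand={2,3,4} pick 3 [1->3 ok]
  7: obs=y cand={0,1} pick 1 [3->1 ok]
  8: obs=x cand={2,3,4} pick 2 [1->2 ok]
  9: obs=x cand={2,3,4} pick 4 [2->4 ok]
  10: obs=x cand={2,3,4} pick 2 [4->2 ok]
  11: obs=x cand={2,3,4} pick 4 [2->4 ok]

0,4,2,1,2,1,3,1,2,4,2,4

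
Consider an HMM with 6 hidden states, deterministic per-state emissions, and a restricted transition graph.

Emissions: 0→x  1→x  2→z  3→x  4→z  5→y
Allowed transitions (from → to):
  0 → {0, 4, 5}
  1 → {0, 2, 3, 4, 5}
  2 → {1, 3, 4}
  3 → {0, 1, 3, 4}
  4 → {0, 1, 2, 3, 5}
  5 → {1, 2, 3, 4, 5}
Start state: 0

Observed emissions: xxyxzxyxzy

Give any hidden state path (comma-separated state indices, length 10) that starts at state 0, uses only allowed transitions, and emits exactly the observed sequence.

  [0] x  {0,1,3}  => 0  start
  [1] x  {0,1,3}  => 0  0->0 ok
  [2] y  {5}  => 5  0->5 ok
  [3] x  {0,1,3}  => 1  5->1 ok
  [4] z  {2,4}  => 2  1->2 ok
  [5] x  {0,1,3}  => 1  2->1 ok
  [6] y  {5}  => 5  1->5 ok
  [7] x  {0,1,3}  => 3  5->3 ok
  [8] z  {2,4}  => 4  3->4 ok
  [9] y  {5}  => 5  4->5 ok

0,0,5,1,2,1,5,3,4,5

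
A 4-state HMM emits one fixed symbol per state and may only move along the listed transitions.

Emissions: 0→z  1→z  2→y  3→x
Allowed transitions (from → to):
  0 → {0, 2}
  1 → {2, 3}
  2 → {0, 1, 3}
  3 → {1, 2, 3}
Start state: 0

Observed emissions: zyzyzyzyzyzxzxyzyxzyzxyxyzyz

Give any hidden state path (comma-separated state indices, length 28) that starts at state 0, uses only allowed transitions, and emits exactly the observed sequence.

0,2,0,2,1,2,0,2,1,2,1,3,1,3,2,0,2,3,1,2,1,3,2,3,2,1,2,1

  t0 'z' -> {0,1}, take 0 (start)
  t1 'y' -> {2}, take 2 (0->2 ok)
  t2 'z' -> {0,1}, take 0 (2->0 ok)
  t3 'y' -> {2}, take 2 (0->2 ok)
  t4 'z' -> {0,1}, take 1 (2->1 ok)
  t5 'y' -> {2}, take 2 (1->2 ok)
  t6 'z' -> {0,1}, take 0 (2->0 ok)
  t7 'y' -> {2}, take 2 (0->2 ok)
  t8 'z' -> {0,1}, take 1 (2->1 ok)
  t9 'y' -> {2}, take 2 (1->2 ok)
  t10 'z' -> {0,1}, take 1 (2->1 ok)
  t11 'x' -> {3}, take 3 (1->3 ok)
  t12 'z' -> {0,1}, take 1 (3->1 ok)
  t13 'x' -> {3}, take 3 (1->3 ok)
  t14 'y' -> {2}, take 2 (3->2 ok)
  t15 'z' -> {0,1}, take 0 (2->0 ok)
  t16 'y' -> {2}, take 2 (0->2 ok)
  t17 'x' -> {3}, take 3 (2->3 ok)
  t18 'z' -> {0,1}, take 1 (3->1 ok)
  t19 'y' -> {2}, take 2 (1->2 ok)
  t20 'z' -> {0,1}, take 1 (2->1 ok)
  t21 'x' -> {3}, take 3 (1->3 ok)
  t22 'y' -> {2}, take 2 (3->2 ok)
  t23 'x' -> {3}, take 3 (2->3 ok)
  t24 'y' -> {2}, take 2 (3->2 ok)
  t25 'z' -> {0,1}, take 1 (2->1 ok)
  t26 'y' -> {2}, take 2 (1->2 ok)
  t27 'z' -> {0,1}, take 1 (2->1 ok)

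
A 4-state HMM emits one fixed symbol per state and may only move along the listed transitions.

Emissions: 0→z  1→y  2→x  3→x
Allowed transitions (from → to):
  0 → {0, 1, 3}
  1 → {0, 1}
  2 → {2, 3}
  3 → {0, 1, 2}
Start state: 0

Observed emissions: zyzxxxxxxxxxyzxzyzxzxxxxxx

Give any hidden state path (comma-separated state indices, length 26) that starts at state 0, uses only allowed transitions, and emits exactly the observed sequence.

  pos 0: z in {0}, choose 0; start
  pos 1: y in {1}, choose 1; 0->1 ok
  pos 2: z in {0}, choose 0; 1->0 ok
  pos 3: x in {2,3}, choose 3; 0->3 ok
  pos 4: x in {2,3}, choose 2; 3->2 ok
  pos 5: x in {2,3}, choose 2; 2->2 ok
  pos 6: x in {2,3}, choose 3; 2->3 ok
  pos 7: x in {2,3}, choose 2; 3->2 ok
  pos 8: x in {2,3}, choose 2; 2->2 ok
  pos 9: x in {2,3}, choose 3; 2->3 ok
  pos 10: x in {2,3}, choose 2; 3->2 ok
  pos 11: x in {2,3}, choose 3; 2->3 ok
  pos 12: y in {1}, choose 1; 3->1 ok
  pos 13: z in {0}, choose 0; 1->0 ok
  pos 14: x in {2,3}, choose 3; 0->3 ok
  pos 15: z in {0}, choose 0; 3->0 ok
  pos 16: y in {1}, choose 1; 0->1 ok
  pos 17: z in {0}, choose 0; 1->0 ok
  pos 18: x in {2,3}, choose 3; 0->3 ok
  pos 19: z in {0}, choose 0; 3->0 ok
  pos 20: x in {2,3}, choose 3; 0->3 ok
  pos 21: x in {2,3}, choose 2; 3->2 ok
  pos 22: x in {2,3}, choose 2; 2->2 ok
  pos 23: x in {2,3}, choose 2; 2->2 ok
  pos 24: x in {2,3}, choose 2; 2->2 ok
  pos 25: x in {2,3}, choose 3; 2->3 ok

0,1,0,3,2,2,3,2,2,3,2,3,1,0,3,0,1,0,3,0,3,2,2,2,2,3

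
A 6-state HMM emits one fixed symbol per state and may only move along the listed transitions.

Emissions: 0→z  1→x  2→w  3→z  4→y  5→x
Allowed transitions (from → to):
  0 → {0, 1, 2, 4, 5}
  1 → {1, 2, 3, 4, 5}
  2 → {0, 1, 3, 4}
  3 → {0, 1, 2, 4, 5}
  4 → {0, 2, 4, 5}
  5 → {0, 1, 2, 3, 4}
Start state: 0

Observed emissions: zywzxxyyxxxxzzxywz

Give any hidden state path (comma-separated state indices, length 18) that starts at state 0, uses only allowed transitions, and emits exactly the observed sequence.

  0: obs=z cand={0,3} pick 0 [start]
  1: obs=y cand={4} pick 4 [0->4 ok]
  2: obs=w cand={2} pick 2 [4->2 ok]
  3: obs=z cand={0,3} pick 3 [2->3 ok]
  4: obs=x cand={1,5} pick 1 [3->1 ok]
  5: obs=x cand={1,5} pick 5 [1->5 ok]
  6: obs=y cand={4} pick 4 [5->4 ok]
  7: obs=y cand={4} pick 4 [4->4 ok]
  8: obs=x cand={1,5} pick 5 [4->5 ok]
  9: obs=x cand={1,5} pick 1 [5->1 ok]
  10: obs=x cand={1,5} pick 1 [1->1 ok]
  11: obs=x cand={1,5} pick 1 [1->1 ok]
  12: obs=z cand={0,3} pick 3 [1->3 ok]
  13: obs=z cand={0,3} pick 0 [3->0 ok]
  14: obs=x cand={1,5} pick 1 [0->1 ok]
  15: obs=y cand={4} pick 4 [1->4 ok]
  16: obs=w cand={2} pick 2 [4->2 ok]
  17: obs=z cand={0,3} pick 0 [2->0 ok]

0,4,2,3,1,5,4,4,5,1,1,1,3,0,1,4,2,0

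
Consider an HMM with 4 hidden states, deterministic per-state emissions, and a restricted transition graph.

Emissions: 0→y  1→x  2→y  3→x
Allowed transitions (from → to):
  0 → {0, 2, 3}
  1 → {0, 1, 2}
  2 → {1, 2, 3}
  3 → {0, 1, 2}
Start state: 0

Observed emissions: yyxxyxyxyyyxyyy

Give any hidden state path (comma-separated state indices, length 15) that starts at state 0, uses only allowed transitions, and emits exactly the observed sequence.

  t0 'y' -> {0,2}, take 0 (start)
  t1 'y' -> {0,2}, take 2 (0->2 ok)
  t2 'x' -> {1,3}, take 3 (2->3 ok)
  t3 'x' -> {1,3}, take 1 (3->1 ok)
  t4 'y' -> {0,2}, take 0 (1->0 ok)
  t5 'x' -> {1,3}, take 3 (0->3 ok)
  t6 'y' -> {0,2}, take 2 (3->2 ok)
  t7 'x' -> {1,3}, take 1 (2->1 ok)
  t8 'y' -> {0,2}, take 0 (1->0 ok)
  t9 'y' -> {0,2}, take 0 (0->0 ok)
  t10 'y' -> {0,2}, take 2 (0->2 ok)
  t11 'x' -> {1,3}, take 1 (2->1 ok)
  t12 'y' -> {0,2}, take 0 (1->0 ok)
  t13 'y' -> {0,2}, take 0 (0->0 ok)
  t14 'y' -> {0,2}, take 0 (0->0 ok)

0,2,3,1,0,3,2,1,0,0,2,1,0,0,0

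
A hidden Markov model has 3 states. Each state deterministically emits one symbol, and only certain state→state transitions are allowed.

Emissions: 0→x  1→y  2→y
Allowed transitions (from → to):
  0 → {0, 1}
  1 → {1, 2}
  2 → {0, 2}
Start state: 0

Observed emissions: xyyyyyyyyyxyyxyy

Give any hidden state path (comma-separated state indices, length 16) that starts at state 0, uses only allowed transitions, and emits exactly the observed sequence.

0,1,1,1,1,1,2,2,2,2,0,1,2,0,1,2

  pos 0: x in {0}, choose 0; start
  pos 1: y in {1,2}, choose 1; 0->1 ok
  pos 2: y in {1,2}, choose 1; 1->1 ok
  pos 3: y in {1,2}, choose 1; 1->1 ok
  pos 4: y in {1,2}, choose 1; 1->1 ok
  pos 5: y in {1,2}, choose 1; 1->1 ok
  pos 6: y in {1,2}, choose 2; 1->2 ok
  pos 7: y in {1,2}, choose 2; 2->2 ok
  pos 8: y in {1,2}, choose 2; 2->2 ok
  pos 9: y in {1,2}, choose 2; 2->2 ok
  pos 10: x in {0}, choose 0; 2->0 ok
  pos 11: y in {1,2}, choose 1; 0->1 ok
  pos 12: y in {1,2}, choose 2; 1->2 ok
  pos 13: x in {0}, choose 0; 2->0 ok
  pos 14: y in {1,2}, choose 1; 0->1 ok
  pos 15: y in {1,2}, choose 2; 1->2 ok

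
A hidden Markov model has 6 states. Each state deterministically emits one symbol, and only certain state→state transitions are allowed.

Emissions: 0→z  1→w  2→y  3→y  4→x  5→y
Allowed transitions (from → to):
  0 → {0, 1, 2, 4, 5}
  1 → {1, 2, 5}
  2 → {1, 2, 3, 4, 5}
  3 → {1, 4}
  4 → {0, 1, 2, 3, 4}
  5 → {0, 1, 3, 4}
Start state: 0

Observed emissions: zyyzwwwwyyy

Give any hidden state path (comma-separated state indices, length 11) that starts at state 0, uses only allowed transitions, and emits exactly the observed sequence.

  t0 'z' -> {0}, take 0 (start)
  t1 'y' -> {2,3,5}, take 2 (0->2 ok)
  t2 'y' -> {2,3,5}, take 5 (2->5 ok)
  t3 'z' -> {0}, take 0 (5->0 ok)
  t4 'w' -> {1}, take 1 (0->1 ok)
  t5 'w' -> {1}, take 1 (1->1 ok)
  t6 'w' -> {1}, take 1 (1->1 ok)
  t7 'w' -> {1}, take 1 (1->1 ok)
  t8 'y' -> {2,3,5}, take 2 (1->2 ok)
  t9 'y' -> {2,3,5}, take 2 (2->2 ok)
  t10 'y' -> {2,3,5}, take 3 (2->3 ok)

0,2,5,0,1,1,1,1,2,2,3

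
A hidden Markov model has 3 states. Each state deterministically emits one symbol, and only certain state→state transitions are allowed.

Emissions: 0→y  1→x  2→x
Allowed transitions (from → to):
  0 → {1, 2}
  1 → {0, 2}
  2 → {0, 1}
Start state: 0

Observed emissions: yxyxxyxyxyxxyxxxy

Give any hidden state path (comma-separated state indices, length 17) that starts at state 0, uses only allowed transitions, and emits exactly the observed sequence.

  pos 0: y in {0}, choose 0; start
  pos 1: x in {1,2}, choose 1; 0->1 ok
  pos 2: y in {0}, choose 0; 1->0 ok
  pos 3: x in {1,2}, choose 1; 0->1 ok
  pos 4: x in {1,2}, choose 2; 1->2 ok
  pos 5: y in {0}, choose 0; 2->0 ok
  pos 6: x in {1,2}, choose 1; 0->1 ok
  pos 7: y in {0}, choose 0; 1->0 ok
  pos 8: x in {1,2}, choose 2; 0->2 ok
  pos 9: y in {0}, choose 0; 2->0 ok
  pos 10: x in {1,2}, choose 1; 0->1 ok
  pos 11: x in {1,2}, choose 2; 1->2 ok
  pos 12: y in {0}, choose 0; 2->0 ok
  pos 13: x in {1,2}, choose 1; 0->1 ok
  pos 14: x in {1,2}, choose 2; 1->2 ok
  pos 15: x in {1,2}, choose 1; 2->1 ok
  pos 16: y in {0}, choose 0; 1->0 ok

0,1,0,1,2,0,1,0,2,0,1,2,0,1,2,1,0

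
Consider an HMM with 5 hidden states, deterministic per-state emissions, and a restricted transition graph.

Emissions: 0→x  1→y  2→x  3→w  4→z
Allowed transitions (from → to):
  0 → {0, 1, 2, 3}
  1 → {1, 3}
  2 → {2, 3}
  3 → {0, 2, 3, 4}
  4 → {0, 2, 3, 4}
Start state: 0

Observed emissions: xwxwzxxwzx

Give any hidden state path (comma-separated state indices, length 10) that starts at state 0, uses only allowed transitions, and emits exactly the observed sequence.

  pos 0: x in {0,2}, choose 0; start
  pos 1: w in {3}, choose 3; 0->3 ok
  pos 2: x in {0,2}, choose 2; 3->2 ok
  pos 3: w in {3}, choose 3; 2->3 ok
  pos 4: z in {4}, choose 4; 3->4 ok
  pos 5: x in {0,2}, choose 2; 4->2 ok
  pos 6: x in {0,2}, choose 2; 2->2 ok
  pos 7: w in {3}, choose 3; 2->3 ok
  pos 8: z in {4}, choose 4; 3->4 ok
  pos 9: x in {0,2}, choose 2; 4->2 ok

0,3,2,3,4,2,2,3,4,2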